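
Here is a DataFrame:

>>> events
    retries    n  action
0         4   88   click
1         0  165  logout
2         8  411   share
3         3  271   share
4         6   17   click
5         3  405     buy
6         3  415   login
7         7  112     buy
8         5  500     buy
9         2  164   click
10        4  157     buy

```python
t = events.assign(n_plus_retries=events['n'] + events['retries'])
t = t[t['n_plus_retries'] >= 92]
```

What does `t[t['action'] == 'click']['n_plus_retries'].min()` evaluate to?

add column n_plus_retries = events['n'] + events['retries']:
    retries    n  action  n_plus_retries
0         4   88   click              92
1         0  165  logout             165
2         8  411   share             419
3         3  271   share             274
4         6   17   click              23
5         3  405     buy             408
6         3  415   login             418
7         7  112     buy             119
8         5  500     buy             505
9         2  164   click             166
10        4  157     buy             161
filter rows where n_plus_retries >= 92:
    retries    n  action  n_plus_retries
0         4   88   click              92
1         0  165  logout             165
2         8  411   share             419
3         3  271   share             274
5         3  405     buy             408
6         3  415   login             418
7         7  112     buy             119
8         5  500     buy             505
9         2  164   click             166
10        4  157     buy             161
filter rows where action == 'click':
   retries    n action  n_plus_retries
0        4   88  click              92
9        2  164  click             166

92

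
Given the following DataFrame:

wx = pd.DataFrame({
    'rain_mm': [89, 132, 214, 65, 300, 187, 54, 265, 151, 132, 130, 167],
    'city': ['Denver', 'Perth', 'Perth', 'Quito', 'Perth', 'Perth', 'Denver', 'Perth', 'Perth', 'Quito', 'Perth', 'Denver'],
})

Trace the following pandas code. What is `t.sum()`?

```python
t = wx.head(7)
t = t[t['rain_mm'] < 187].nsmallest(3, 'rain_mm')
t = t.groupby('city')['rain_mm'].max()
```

take first 7 rows:
   rain_mm    city
0       89  Denver
1      132   Perth
2      214   Perth
3       65   Quito
4      300   Perth
5      187   Perth
6       54  Denver
filter rows where rain_mm < 187:
   rain_mm    city
0       89  Denver
1      132   Perth
3       65   Quito
6       54  Denver
take 3 rows with smallest rain_mm:
   rain_mm    city
6       54  Denver
3       65   Quito
0       89  Denver
group by city, max of rain_mm:
city
Denver    89
Quito     65
Name: rain_mm, dtype: int64
Then the sum of the resulting series: 154

154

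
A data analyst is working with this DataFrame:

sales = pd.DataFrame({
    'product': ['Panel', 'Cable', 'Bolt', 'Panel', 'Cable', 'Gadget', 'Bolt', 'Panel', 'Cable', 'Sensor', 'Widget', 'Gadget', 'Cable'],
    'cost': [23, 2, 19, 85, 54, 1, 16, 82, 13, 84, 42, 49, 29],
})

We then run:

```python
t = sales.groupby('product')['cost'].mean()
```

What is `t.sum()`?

256.333333333

group by product, mean of cost:
product
Bolt      17.500000
Cable     24.500000
Gadget    25.000000
Panel     63.333333
Sensor    84.000000
Widget    42.000000
Name: cost, dtype: float64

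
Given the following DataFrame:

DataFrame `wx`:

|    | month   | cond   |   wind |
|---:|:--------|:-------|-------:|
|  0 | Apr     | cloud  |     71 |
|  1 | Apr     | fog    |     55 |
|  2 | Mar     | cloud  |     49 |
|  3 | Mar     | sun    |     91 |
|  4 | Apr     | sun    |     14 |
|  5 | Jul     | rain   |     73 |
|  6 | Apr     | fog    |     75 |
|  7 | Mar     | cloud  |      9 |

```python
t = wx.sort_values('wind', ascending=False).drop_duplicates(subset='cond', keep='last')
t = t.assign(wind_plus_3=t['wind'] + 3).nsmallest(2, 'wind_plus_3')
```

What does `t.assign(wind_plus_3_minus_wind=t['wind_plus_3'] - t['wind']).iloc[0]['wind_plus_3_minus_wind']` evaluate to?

sort by wind descending:
  month   cond  wind
3   Mar    sun    91
6   Apr    fog    75
5   Jul   rain    73
0   Apr  cloud    71
1   Apr    fog    55
2   Mar  cloud    49
4   Apr    sun    14
7   Mar  cloud     9
drop duplicate cond (keep=last):
  month   cond  wind
5   Jul   rain    73
1   Apr    fog    55
4   Apr    sun    14
7   Mar  cloud     9
add column wind_plus_3 = t['wind'] + 3:
  month   cond  wind  wind_plus_3
5   Jul   rain    73           76
1   Apr    fog    55           58
4   Apr    sun    14           17
7   Mar  cloud     9           12
take 2 rows with smallest wind_plus_3:
  month   cond  wind  wind_plus_3
7   Mar  cloud     9           12
4   Apr    sun    14           17
add column wind_plus_3_minus_wind = t['wind_plus_3'] - t['wind']:
  month   cond  wind  wind_plus_3  wind_plus_3_minus_wind
7   Mar  cloud     9           12                       3
4   Apr    sun    14           17                       3
Hence 3.

3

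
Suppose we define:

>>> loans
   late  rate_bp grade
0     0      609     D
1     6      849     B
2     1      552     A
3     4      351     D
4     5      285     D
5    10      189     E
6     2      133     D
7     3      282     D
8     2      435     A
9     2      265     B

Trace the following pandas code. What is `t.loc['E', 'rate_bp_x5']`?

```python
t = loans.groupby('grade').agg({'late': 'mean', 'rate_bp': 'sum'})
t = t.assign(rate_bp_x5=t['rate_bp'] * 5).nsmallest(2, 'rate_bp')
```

group by grade: mean(late), sum(rate_bp):
       late  rate_bp
grade               
A       1.5      987
B       4.0     1114
D       2.8     1660
E      10.0      189
add column rate_bp_x5 = t['rate_bp'] * 5:
       late  rate_bp  rate_bp_x5
grade                           
A       1.5      987        4935
B       4.0     1114        5570
D       2.8     1660        8300
E      10.0      189         945
take 2 rows with smallest rate_bp:
       late  rate_bp  rate_bp_x5
grade                           
E      10.0      189         945
A       1.5      987        4935
Taking the value at row 'E', column 'rate_bp_x5' gives 945.

945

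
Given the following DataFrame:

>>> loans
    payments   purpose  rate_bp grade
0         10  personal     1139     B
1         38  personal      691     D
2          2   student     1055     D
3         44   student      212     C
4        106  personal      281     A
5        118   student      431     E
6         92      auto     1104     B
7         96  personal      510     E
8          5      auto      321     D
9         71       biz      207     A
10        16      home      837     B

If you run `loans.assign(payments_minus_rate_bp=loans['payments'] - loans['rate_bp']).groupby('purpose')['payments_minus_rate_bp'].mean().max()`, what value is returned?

-136.0

add column payments_minus_rate_bp = loans['payments'] - loans['rate_bp']:
    payments   purpose  rate_bp grade  payments_minus_rate_bp
0         10  personal     1139     B                   -1129
1         38  personal      691     D                    -653
2          2   student     1055     D                   -1053
3         44   student      212     C                    -168
4        106  personal      281     A                    -175
5        118   student      431     E                    -313
6         92      auto     1104     B                   -1012
7         96  personal      510     E                    -414
8          5      auto      321     D                    -316
9         71       biz      207     A                    -136
10        16      home      837     B                    -821
group by purpose, mean of payments_minus_rate_bp:
purpose
auto       -664.000000
biz        -136.000000
home       -821.000000
personal   -592.750000
student    -511.333333
Name: payments_minus_rate_bp, dtype: float64
Taking the max of the resulting series gives -136.0.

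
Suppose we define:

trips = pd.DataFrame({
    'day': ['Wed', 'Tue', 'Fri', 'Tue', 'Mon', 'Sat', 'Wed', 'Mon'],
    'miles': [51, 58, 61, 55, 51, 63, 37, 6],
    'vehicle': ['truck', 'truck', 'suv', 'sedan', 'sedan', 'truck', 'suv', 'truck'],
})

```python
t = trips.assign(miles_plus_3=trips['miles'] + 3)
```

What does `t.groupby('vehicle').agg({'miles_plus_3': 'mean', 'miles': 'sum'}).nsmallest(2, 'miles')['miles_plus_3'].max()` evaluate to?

56.0

add column miles_plus_3 = trips['miles'] + 3:
   day  miles vehicle  miles_plus_3
0  Wed     51   truck            54
1  Tue     58   truck            61
2  Fri     61     suv            64
3  Tue     55   sedan            58
4  Mon     51   sedan            54
5  Sat     63   truck            66
6  Wed     37     suv            40
7  Mon      6   truck             9
group by vehicle: mean(miles_plus_3), sum(miles):
         miles_plus_3  miles
vehicle                     
sedan            56.0    106
suv              52.0     98
truck            47.5    178
take 2 rows with smallest miles:
         miles_plus_3  miles
vehicle                     
suv              52.0     98
sedan            56.0    106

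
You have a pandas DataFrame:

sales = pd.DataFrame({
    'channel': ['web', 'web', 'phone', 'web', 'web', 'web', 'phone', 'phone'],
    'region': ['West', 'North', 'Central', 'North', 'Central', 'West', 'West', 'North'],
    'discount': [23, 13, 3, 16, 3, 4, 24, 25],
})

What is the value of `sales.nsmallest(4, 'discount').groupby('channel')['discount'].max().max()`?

take 4 rows with smallest discount:
  channel   region  discount
2   phone  Central         3
4     web  Central         3
5     web     West         4
1     web    North        13
group by channel, max of discount:
channel
phone     3
web      13
Name: discount, dtype: int64

13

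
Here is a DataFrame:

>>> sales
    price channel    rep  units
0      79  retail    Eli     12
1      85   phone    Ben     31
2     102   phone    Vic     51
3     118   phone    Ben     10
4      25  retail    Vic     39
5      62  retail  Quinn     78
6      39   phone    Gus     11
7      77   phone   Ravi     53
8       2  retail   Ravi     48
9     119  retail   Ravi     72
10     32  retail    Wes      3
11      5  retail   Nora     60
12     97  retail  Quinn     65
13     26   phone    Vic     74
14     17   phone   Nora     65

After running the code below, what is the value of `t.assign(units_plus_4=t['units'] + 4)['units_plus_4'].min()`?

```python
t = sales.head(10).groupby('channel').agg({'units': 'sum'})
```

160

take first 10 rows:
   price channel    rep  units
0     79  retail    Eli     12
1     85   phone    Ben     31
2    102   phone    Vic     51
3    118   phone    Ben     10
4     25  retail    Vic     39
5     62  retail  Quinn     78
6     39   phone    Gus     11
7     77   phone   Ravi     53
8      2  retail   Ravi     48
9    119  retail   Ravi     72
group by channel, sum of units:
         units
channel       
phone      156
retail     249
add column units_plus_4 = t['units'] + 4:
         units  units_plus_4
channel                     
phone      156           160
retail     249           253
Reading off the min of column 'units_plus_4', we get 160.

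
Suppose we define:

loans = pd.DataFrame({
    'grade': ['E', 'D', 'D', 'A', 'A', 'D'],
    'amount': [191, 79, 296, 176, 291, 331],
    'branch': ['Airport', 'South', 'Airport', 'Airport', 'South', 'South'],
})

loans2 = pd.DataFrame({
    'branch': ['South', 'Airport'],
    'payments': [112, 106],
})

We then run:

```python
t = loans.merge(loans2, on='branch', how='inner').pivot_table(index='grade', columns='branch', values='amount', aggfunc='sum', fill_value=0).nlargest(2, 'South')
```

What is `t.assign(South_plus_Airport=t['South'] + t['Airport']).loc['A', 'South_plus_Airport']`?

merge on 'branch' (how='inner') → 6 rows:
  grade  amount   branch  payments
0     E     191  Airport       106
1     D      79    South       112
2     D     296  Airport       106
3     A     176  Airport       106
4     A     291    South       112
5     D     331    South       112
pivot: rows=grade, cols=branch, sum(amount):
branch  Airport  South
grade                 
A           176    291
D           296    410
E           191      0
take 2 rows with largest South:
branch  Airport  South
grade                 
D           296    410
A           176    291
add column South_plus_Airport = t['South'] + t['Airport']:
branch  Airport  South  South_plus_Airport
grade                                     
D           296    410                 706
A           176    291                 467

467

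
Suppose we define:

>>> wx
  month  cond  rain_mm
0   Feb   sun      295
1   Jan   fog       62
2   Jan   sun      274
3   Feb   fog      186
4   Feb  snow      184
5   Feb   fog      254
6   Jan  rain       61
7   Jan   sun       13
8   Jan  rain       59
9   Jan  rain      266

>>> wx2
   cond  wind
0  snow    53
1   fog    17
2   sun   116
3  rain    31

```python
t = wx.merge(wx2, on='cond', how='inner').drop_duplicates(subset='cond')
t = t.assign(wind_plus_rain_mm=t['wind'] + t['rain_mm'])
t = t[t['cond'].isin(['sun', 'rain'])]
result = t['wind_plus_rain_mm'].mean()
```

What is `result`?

merge on 'cond' (how='inner') → 10 rows:
  month  cond  rain_mm  wind
0   Feb   sun      295   116
1   Jan   fog       62    17
2   Jan   sun      274   116
3   Feb   fog      186    17
4   Feb  snow      184    53
5   Feb   fog      254    17
6   Jan  rain       61    31
7   Jan   sun       13   116
8   Jan  rain       59    31
9   Jan  rain      266    31
drop duplicate cond (keep=first):
  month  cond  rain_mm  wind
0   Feb   sun      295   116
1   Jan   fog       62    17
4   Feb  snow      184    53
6   Jan  rain       61    31
add column wind_plus_rain_mm = t['wind'] + t['rain_mm']:
  month  cond  rain_mm  wind  wind_plus_rain_mm
0   Feb   sun      295   116                411
1   Jan   fog       62    17                 79
4   Feb  snow      184    53                237
6   Jan  rain       61    31                 92
filter rows where cond in ['sun', 'rain']:
  month  cond  rain_mm  wind  wind_plus_rain_mm
0   Feb   sun      295   116                411
6   Jan  rain       61    31                 92

251.5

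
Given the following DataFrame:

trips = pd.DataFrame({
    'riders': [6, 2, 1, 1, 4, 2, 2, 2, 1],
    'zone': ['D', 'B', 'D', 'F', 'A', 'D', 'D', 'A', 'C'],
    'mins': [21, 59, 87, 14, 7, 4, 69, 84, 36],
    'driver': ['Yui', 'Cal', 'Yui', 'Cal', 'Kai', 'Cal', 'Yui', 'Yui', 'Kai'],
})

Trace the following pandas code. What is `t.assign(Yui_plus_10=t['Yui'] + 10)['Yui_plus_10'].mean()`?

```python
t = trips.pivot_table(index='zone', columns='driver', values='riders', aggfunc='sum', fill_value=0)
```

pivot: rows=zone, cols=driver, sum(riders):
driver  Cal  Kai  Yui
zone                 
A         0    4    2
B         2    0    0
C         0    1    0
D         2    0    9
F         1    0    0
add column Yui_plus_10 = t['Yui'] + 10:
driver  Cal  Kai  Yui  Yui_plus_10
zone                              
A         0    4    2           12
B         2    0    0           10
C         0    1    0           10
D         2    0    9           19
F         1    0    0           10
Finally, mean of column 'Yui_plus_10' = 12.2.

12.2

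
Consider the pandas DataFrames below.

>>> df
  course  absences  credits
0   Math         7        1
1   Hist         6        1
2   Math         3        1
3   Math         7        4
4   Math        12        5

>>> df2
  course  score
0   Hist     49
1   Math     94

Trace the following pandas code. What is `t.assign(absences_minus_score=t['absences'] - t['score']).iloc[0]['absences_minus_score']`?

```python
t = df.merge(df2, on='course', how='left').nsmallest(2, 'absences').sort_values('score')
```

merge on 'course' (how='left') → 5 rows:
  course  absences  credits  score
0   Math         7        1     94
1   Hist         6        1     49
2   Math         3        1     94
3   Math         7        4     94
4   Math        12        5     94
take 2 rows with smallest absences:
  course  absences  credits  score
2   Math         3        1     94
1   Hist         6        1     49
sort by score:
  course  absences  credits  score
1   Hist         6        1     49
2   Math         3        1     94
add column absences_minus_score = t['absences'] - t['score']:
  course  absences  credits  score  absences_minus_score
1   Hist         6        1     49                   -43
2   Math         3        1     94                   -91

-43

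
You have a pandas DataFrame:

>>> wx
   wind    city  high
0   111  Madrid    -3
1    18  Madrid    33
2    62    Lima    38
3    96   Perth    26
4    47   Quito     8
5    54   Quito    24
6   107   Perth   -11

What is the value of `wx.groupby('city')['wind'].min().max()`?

group by city, min of wind:
city
Lima      62
Madrid    18
Perth     96
Quito     47
Name: wind, dtype: int64

96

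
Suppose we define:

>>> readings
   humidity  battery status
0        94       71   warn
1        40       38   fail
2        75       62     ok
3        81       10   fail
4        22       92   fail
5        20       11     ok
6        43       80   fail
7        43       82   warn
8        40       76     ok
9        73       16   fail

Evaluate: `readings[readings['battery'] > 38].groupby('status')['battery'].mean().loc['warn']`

filter rows where battery > 38:
   humidity  battery status
0        94       71   warn
2        75       62     ok
4        22       92   fail
6        43       80   fail
7        43       82   warn
8        40       76     ok
group by status, mean of battery:
status
fail    86.0
ok      69.0
warn    76.5
Name: battery, dtype: float64
So loc['warn'] = 76.5.

76.5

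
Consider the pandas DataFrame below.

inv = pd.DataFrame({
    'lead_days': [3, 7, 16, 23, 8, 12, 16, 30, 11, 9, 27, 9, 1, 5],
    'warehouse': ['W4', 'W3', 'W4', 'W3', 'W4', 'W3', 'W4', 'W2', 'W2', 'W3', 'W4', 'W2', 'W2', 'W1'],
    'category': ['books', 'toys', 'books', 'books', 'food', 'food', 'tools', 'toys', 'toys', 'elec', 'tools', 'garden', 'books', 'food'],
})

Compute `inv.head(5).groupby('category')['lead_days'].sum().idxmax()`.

books

take first 5 rows:
   lead_days warehouse category
0          3        W4    books
1          7        W3     toys
2         16        W4    books
3         23        W3    books
4          8        W4     food
group by category, sum of lead_days:
category
books    42
food      8
toys      7
Name: lead_days, dtype: int64
Hence books.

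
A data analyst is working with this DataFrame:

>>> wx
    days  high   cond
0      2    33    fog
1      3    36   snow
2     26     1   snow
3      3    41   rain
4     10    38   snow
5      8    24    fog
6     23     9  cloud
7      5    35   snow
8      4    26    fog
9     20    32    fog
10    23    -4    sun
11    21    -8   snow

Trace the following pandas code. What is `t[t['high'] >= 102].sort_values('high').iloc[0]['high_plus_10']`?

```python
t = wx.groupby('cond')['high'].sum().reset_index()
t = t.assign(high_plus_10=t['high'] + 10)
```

112

group by cond, sum of high:
cond
cloud      9
fog      115
rain      41
snow     102
sun       -4
Name: high, dtype: int64
reset_index():
    cond  high
0  cloud     9
1    fog   115
2   rain    41
3   snow   102
4    sun    -4
add column high_plus_10 = t['high'] + 10:
    cond  high  high_plus_10
0  cloud     9            19
1    fog   115           125
2   rain    41            51
3   snow   102           112
4    sun    -4             6
filter rows where high >= 102:
   cond  high  high_plus_10
1   fog   115           125
3  snow   102           112
sort by high:
   cond  high  high_plus_10
3  snow   102           112
1   fog   115           125
value at position 0, column 'high_plus_10' → 112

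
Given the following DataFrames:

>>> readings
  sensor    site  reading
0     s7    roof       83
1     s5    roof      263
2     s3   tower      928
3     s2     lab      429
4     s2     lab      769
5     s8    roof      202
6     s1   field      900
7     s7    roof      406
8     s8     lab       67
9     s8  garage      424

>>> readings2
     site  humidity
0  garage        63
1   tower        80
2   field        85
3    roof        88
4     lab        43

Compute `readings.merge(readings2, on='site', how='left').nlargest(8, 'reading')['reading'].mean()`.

540.125

merge on 'site' (how='left') → 10 rows:
  sensor    site  reading  humidity
0     s7    roof       83        88
1     s5    roof      263        88
2     s3   tower      928        80
3     s2     lab      429        43
4     s2     lab      769        43
5     s8    roof      202        88
6     s1   field      900        85
7     s7    roof      406        88
8     s8     lab       67        43
9     s8  garage      424        63
take 8 rows with largest reading:
  sensor    site  reading  humidity
2     s3   tower      928        80
6     s1   field      900        85
4     s2     lab      769        43
3     s2     lab      429        43
9     s8  garage      424        63
7     s7    roof      406        88
1     s5    roof      263        88
5     s8    roof      202        88
Taking the mean of column 'reading' gives 540.125.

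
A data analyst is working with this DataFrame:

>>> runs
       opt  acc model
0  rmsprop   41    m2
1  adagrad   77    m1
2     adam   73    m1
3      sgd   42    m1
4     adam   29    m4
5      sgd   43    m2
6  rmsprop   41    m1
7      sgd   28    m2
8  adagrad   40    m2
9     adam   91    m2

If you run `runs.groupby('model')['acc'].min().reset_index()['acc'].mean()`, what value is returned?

group by model, min of acc:
model
m1    41
m2    28
m4    29
Name: acc, dtype: int64
reset_index():
  model  acc
0    m1   41
1    m2   28
2    m4   29
Finally, mean of column 'acc' = 32.6666666667.

32.6666666667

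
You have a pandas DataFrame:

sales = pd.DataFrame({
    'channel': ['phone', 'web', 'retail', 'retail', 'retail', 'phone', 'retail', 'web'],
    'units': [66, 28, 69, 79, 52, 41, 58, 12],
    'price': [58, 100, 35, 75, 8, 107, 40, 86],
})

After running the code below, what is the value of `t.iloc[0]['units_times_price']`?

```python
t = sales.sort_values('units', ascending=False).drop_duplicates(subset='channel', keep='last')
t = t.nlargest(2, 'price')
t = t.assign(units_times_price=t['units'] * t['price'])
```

4387

sort by units descending:
  channel  units  price
3  retail     79     75
2  retail     69     35
0   phone     66     58
6  retail     58     40
4  retail     52      8
5   phone     41    107
1     web     28    100
7     web     12     86
drop duplicate channel (keep=last):
  channel  units  price
4  retail     52      8
5   phone     41    107
7     web     12     86
take 2 rows with largest price:
  channel  units  price
5   phone     41    107
7     web     12     86
add column units_times_price = t['units'] * t['price']:
  channel  units  price  units_times_price
5   phone     41    107               4387
7     web     12     86               1032
The value at position 0, column 'units_times_price' is 4387.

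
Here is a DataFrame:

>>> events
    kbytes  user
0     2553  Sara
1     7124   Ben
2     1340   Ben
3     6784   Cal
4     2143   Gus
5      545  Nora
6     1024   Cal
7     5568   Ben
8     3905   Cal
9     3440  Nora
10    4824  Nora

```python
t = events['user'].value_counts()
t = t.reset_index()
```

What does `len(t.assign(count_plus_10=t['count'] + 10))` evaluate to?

value_counts of user:
user
Ben     3
Cal     3
Nora    3
Sara    1
Gus     1
Name: count, dtype: int64
reset_index():
   user  count
0   Ben      3
1   Cal      3
2  Nora      3
3  Sara      1
4   Gus      1
add column count_plus_10 = t['count'] + 10:
   user  count  count_plus_10
0   Ben      3             13
1   Cal      3             13
2  Nora      3             13
3  Sara      1             11
4   Gus      1             11

5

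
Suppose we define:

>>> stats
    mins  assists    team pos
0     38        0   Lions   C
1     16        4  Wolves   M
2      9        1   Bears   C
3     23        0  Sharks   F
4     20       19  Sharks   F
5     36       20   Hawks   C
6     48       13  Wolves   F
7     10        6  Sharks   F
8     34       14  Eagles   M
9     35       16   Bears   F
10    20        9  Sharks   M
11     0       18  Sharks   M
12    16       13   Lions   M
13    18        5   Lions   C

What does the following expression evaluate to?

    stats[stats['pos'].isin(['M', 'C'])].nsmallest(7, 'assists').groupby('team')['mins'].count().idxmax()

Lions

filter rows where pos in ['M', 'C']:
    mins  assists    team pos
0     38        0   Lions   C
1     16        4  Wolves   M
2      9        1   Bears   C
5     36       20   Hawks   C
8     34       14  Eagles   M
10    20        9  Sharks   M
11     0       18  Sharks   M
12    16       13   Lions   M
13    18        5   Lions   C
take 7 rows with smallest assists:
    mins  assists    team pos
0     38        0   Lions   C
2      9        1   Bears   C
1     16        4  Wolves   M
13    18        5   Lions   C
10    20        9  Sharks   M
12    16       13   Lions   M
8     34       14  Eagles   M
group by team, count of mins:
team
Bears     1
Eagles    1
Lions     3
Sharks    1
Wolves    1
Name: mins, dtype: int64
The label with the largest value is Lions.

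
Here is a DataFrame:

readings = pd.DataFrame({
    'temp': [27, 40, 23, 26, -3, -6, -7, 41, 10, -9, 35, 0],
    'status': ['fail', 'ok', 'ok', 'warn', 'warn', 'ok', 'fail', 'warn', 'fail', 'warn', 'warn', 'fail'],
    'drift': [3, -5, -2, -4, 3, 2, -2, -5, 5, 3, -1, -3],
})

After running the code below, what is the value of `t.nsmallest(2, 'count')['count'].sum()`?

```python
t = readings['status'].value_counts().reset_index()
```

value_counts of status:
status
warn    5
fail    4
ok      3
Name: count, dtype: int64
reset_index():
  status  count
0   warn      5
1   fail      4
2     ok      3
take 2 rows with smallest count:
  status  count
2     ok      3
1   fail      4

7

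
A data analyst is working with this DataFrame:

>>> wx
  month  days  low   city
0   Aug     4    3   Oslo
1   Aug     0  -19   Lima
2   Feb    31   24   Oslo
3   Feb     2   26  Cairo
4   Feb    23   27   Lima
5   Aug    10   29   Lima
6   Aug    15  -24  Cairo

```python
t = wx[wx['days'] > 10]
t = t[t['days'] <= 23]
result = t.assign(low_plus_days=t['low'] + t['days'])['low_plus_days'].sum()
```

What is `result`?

41

filter rows where days > 10:
  month  days  low   city
2   Feb    31   24   Oslo
4   Feb    23   27   Lima
6   Aug    15  -24  Cairo
filter rows where days <= 23:
  month  days  low   city
4   Feb    23   27   Lima
6   Aug    15  -24  Cairo
add column low_plus_days = t['low'] + t['days']:
  month  days  low   city  low_plus_days
4   Feb    23   27   Lima             50
6   Aug    15  -24  Cairo             -9
sum of column 'low_plus_days' → 41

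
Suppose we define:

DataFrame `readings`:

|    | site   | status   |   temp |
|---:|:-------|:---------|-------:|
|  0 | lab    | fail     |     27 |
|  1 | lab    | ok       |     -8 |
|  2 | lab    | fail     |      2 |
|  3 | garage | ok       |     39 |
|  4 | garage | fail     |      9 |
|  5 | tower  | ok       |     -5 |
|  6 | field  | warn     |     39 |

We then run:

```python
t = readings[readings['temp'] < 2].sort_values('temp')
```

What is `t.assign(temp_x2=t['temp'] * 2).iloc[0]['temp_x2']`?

filter rows where temp < 2:
    site status  temp
1    lab     ok    -8
5  tower     ok    -5
sort by temp:
    site status  temp
1    lab     ok    -8
5  tower     ok    -5
add column temp_x2 = t['temp'] * 2:
    site status  temp  temp_x2
1    lab     ok    -8      -16
5  tower     ok    -5      -10

-16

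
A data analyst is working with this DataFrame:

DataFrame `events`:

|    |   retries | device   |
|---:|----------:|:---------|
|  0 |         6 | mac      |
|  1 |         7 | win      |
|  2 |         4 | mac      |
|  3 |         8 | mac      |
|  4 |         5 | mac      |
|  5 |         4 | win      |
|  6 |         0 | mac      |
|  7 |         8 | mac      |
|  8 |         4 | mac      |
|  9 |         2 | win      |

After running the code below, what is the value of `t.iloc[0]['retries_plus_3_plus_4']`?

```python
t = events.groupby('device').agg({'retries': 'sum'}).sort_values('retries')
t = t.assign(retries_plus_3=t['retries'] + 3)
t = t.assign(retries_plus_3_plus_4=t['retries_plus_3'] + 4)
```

20

group by device, sum of retries:
        retries
device         
mac          35
win          13
sort by retries:
        retries
device         
win          13
mac          35
add column retries_plus_3 = t['retries'] + 3:
        retries  retries_plus_3
device                         
win          13              16
mac          35              38
add column retries_plus_3_plus_4 = t['retries_plus_3'] + 4:
        retries  retries_plus_3  retries_plus_3_plus_4
device                                                
win          13              16                     20
mac          35              38                     42
Reading off the value at position 0, column 'retries_plus_3_plus_4', we get 20.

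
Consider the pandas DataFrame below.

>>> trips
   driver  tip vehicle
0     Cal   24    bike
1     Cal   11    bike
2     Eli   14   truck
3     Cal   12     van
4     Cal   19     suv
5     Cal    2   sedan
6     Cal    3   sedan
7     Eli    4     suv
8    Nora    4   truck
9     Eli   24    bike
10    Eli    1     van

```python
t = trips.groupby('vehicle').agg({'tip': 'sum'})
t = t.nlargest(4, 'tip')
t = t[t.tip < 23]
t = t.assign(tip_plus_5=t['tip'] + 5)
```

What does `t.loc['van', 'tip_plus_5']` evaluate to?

group by vehicle, sum of tip:
         tip
vehicle     
bike      59
sedan      5
suv       23
truck     18
van       13
take 4 rows with largest tip:
         tip
vehicle     
bike      59
suv       23
truck     18
van       13
filter rows where tip < 23:
         tip
vehicle     
truck     18
van       13
add column tip_plus_5 = t['tip'] + 5:
         tip  tip_plus_5
vehicle                 
truck     18          23
van       13          18
Then the value at row 'van', column 'tip_plus_5': 18

18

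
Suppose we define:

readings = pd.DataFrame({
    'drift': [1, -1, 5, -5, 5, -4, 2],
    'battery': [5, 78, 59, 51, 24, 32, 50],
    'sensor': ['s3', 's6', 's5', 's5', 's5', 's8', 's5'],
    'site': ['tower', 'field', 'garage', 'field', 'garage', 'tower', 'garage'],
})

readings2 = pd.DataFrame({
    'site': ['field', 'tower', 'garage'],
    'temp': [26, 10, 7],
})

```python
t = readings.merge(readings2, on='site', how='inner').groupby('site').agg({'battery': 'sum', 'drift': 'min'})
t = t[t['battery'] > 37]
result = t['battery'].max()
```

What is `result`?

merge on 'site' (how='inner') → 7 rows:
   drift  battery sensor    site  temp
0      1        5     s3   tower    10
1     -1       78     s6   field    26
2      5       59     s5  garage     7
3     -5       51     s5   field    26
4      5       24     s5  garage     7
5     -4       32     s8   tower    10
6      2       50     s5  garage     7
group by site: sum(battery), min(drift):
        battery  drift
site                  
field       129     -5
garage      133      2
tower        37     -4
filter rows where battery > 37:
        battery  drift
site                  
field       129     -5
garage      133      2
Reading off the max of column 'battery', we get 133.

133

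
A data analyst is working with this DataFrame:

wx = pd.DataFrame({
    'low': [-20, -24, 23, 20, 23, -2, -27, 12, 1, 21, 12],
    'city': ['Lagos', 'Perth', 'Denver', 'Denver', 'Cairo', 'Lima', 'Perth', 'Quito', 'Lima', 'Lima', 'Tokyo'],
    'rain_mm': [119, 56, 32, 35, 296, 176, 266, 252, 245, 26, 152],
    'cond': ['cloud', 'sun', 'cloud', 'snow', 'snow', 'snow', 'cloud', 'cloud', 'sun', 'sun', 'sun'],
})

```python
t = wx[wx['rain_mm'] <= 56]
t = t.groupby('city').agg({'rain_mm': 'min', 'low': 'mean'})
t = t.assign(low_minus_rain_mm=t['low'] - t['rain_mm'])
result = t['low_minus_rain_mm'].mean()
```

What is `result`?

filter rows where rain_mm <= 56:
   low    city  rain_mm   cond
1  -24   Perth       56    sun
2   23  Denver       32  cloud
3   20  Denver       35   snow
9   21    Lima       26    sun
group by city: min(rain_mm), mean(low):
        rain_mm   low
city                 
Denver       32  21.5
Lima         26  21.0
Perth        56 -24.0
add column low_minus_rain_mm = t['low'] - t['rain_mm']:
        rain_mm   low  low_minus_rain_mm
city                                    
Denver       32  21.5              -10.5
Lima         26  21.0               -5.0
Perth        56 -24.0              -80.0
Reading off the mean of column 'low_minus_rain_mm', we get -31.8333333333.

-31.8333333333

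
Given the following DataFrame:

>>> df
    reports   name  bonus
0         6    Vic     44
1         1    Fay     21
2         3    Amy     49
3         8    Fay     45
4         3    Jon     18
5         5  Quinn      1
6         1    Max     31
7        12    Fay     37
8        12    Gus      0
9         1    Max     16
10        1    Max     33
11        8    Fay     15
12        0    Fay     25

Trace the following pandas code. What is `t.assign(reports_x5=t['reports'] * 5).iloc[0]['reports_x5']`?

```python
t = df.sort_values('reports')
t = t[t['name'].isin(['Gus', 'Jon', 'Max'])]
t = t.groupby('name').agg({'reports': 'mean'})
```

sort by reports:
    reports   name  bonus
12        0    Fay     25
1         1    Fay     21
6         1    Max     31
9         1    Max     16
10        1    Max     33
2         3    Amy     49
4         3    Jon     18
5         5  Quinn      1
0         6    Vic     44
3         8    Fay     45
11        8    Fay     15
7        12    Fay     37
8        12    Gus      0
filter rows where name in ['Gus', 'Jon', 'Max']:
    reports name  bonus
6         1  Max     31
9         1  Max     16
10        1  Max     33
4         3  Jon     18
8        12  Gus      0
group by name, mean of reports:
      reports
name         
Gus      12.0
Jon       3.0
Max       1.0
add column reports_x5 = t['reports'] * 5:
      reports  reports_x5
name                     
Gus      12.0        60.0
Jon       3.0        15.0
Max       1.0         5.0
The value at position 0, column 'reports_x5' is 60.0.

60.0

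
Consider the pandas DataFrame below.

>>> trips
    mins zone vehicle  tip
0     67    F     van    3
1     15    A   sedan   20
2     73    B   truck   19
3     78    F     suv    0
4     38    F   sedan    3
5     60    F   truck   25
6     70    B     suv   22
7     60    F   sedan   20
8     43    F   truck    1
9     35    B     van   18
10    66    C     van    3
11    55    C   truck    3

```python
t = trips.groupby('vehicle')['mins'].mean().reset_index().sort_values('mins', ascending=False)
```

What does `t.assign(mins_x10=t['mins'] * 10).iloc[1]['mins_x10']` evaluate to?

577.5

group by vehicle, mean of mins:
vehicle
sedan    37.666667
suv      74.000000
truck    57.750000
van      56.000000
Name: mins, dtype: float64
reset_index():
  vehicle       mins
0   sedan  37.666667
1     suv  74.000000
2   truck  57.750000
3     van  56.000000
sort by mins descending:
  vehicle       mins
1     suv  74.000000
2   truck  57.750000
3     van  56.000000
0   sedan  37.666667
add column mins_x10 = t['mins'] * 10:
  vehicle       mins    mins_x10
1     suv  74.000000  740.000000
2   truck  57.750000  577.500000
3     van  56.000000  560.000000
0   sedan  37.666667  376.666667
Then the value at position 1, column 'mins_x10': 577.5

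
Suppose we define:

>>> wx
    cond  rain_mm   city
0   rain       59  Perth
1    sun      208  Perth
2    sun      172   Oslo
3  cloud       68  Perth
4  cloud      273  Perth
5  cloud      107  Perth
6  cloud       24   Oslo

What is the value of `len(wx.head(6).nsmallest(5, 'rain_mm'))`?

5

take first 6 rows:
    cond  rain_mm   city
0   rain       59  Perth
1    sun      208  Perth
2    sun      172   Oslo
3  cloud       68  Perth
4  cloud      273  Perth
5  cloud      107  Perth
take 5 rows with smallest rain_mm:
    cond  rain_mm   city
0   rain       59  Perth
3  cloud       68  Perth
5  cloud      107  Perth
2    sun      172   Oslo
1    sun      208  Perth
Finally, number of rows = 5.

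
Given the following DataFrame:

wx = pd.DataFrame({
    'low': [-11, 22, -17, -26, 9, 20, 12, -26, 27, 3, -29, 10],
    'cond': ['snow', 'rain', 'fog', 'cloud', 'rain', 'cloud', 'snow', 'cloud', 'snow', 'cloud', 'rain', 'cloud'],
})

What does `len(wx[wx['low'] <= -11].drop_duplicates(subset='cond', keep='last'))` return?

filter rows where low <= -11:
    low   cond
0   -11   snow
2   -17    fog
3   -26  cloud
7   -26  cloud
10  -29   rain
drop duplicate cond (keep=last):
    low   cond
0   -11   snow
2   -17    fog
7   -26  cloud
10  -29   rain

4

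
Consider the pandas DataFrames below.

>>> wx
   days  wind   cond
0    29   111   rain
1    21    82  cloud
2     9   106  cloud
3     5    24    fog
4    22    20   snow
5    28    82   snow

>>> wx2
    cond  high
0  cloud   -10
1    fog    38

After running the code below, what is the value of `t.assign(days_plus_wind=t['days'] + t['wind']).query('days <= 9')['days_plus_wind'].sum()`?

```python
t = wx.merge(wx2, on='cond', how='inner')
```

144

merge on 'cond' (how='inner') → 3 rows:
   days  wind   cond  high
0    21    82  cloud   -10
1     9   106  cloud   -10
2     5    24    fog    38
add column days_plus_wind = t['days'] + t['wind']:
   days  wind   cond  high  days_plus_wind
0    21    82  cloud   -10             103
1     9   106  cloud   -10             115
2     5    24    fog    38              29
filter rows where days <= 9:
   days  wind   cond  high  days_plus_wind
1     9   106  cloud   -10             115
2     5    24    fog    38              29
Taking the sum of column 'days_plus_wind' gives 144.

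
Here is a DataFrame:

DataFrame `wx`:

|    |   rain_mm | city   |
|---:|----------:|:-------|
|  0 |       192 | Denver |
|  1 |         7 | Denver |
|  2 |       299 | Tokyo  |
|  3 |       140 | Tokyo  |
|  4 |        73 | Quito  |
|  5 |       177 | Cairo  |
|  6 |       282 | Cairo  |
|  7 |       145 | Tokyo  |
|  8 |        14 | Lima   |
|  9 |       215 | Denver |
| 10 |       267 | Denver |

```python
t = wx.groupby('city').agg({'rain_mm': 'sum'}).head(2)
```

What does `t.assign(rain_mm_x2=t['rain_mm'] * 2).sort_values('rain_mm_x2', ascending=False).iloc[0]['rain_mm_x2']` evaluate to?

1362

group by city, sum of rain_mm:
        rain_mm
city           
Cairo       459
Denver      681
Lima         14
Quito        73
Tokyo       584
take first 2 rows:
        rain_mm
city           
Cairo       459
Denver      681
add column rain_mm_x2 = t['rain_mm'] * 2:
        rain_mm  rain_mm_x2
city                       
Cairo       459         918
Denver      681        1362
sort by rain_mm_x2 descending:
        rain_mm  rain_mm_x2
city                       
Denver      681        1362
Cairo       459         918
Reading off the value at position 0, column 'rain_mm_x2', we get 1362.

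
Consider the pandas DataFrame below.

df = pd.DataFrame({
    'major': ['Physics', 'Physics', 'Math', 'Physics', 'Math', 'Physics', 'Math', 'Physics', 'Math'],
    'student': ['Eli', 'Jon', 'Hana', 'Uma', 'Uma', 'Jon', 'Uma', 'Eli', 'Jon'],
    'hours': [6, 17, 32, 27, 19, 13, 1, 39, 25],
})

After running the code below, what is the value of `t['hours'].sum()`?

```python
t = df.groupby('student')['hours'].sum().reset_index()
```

group by student, sum of hours:
student
Eli     45
Hana    32
Jon     55
Uma     47
Name: hours, dtype: int64
reset_index():
  student  hours
0     Eli     45
1    Hana     32
2     Jon     55
3     Uma     47
Then the sum of column 'hours': 179

179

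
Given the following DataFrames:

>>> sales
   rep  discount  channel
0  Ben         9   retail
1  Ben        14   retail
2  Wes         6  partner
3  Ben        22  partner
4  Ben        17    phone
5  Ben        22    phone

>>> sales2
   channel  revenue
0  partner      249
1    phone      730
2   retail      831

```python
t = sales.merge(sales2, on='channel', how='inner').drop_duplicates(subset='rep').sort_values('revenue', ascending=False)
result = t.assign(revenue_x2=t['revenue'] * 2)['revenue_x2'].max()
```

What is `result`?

merge on 'channel' (how='inner') → 6 rows:
   rep  discount  channel  revenue
0  Ben         9   retail      831
1  Ben        14   retail      831
2  Wes         6  partner      249
3  Ben        22  partner      249
4  Ben        17    phone      730
5  Ben        22    phone      730
drop duplicate rep (keep=first):
   rep  discount  channel  revenue
0  Ben         9   retail      831
2  Wes         6  partner      249
sort by revenue descending:
   rep  discount  channel  revenue
0  Ben         9   retail      831
2  Wes         6  partner      249
add column revenue_x2 = t['revenue'] * 2:
   rep  discount  channel  revenue  revenue_x2
0  Ben         9   retail      831        1662
2  Wes         6  partner      249         498
So max() = 1662.

1662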